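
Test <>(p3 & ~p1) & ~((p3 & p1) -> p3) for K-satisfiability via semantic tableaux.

Unsatisfiable

1. <>(p3 & ~p1) & ~((p3 & p1) -> p3), 0
2. <>(p3 & ~p1), 0   [&-rule on 1]
3. ~((p3 & p1) -> p3), 0   [&-rule on 1]
4. p3 & p1, 0   [~->-rule on 3]
5. ~p3, 0   [~->-rule on 3]
6. p3, 0   [&-rule on 4]
7. p1, 0   [&-rule on 4]
Branch closes: p3 and ~p3 both at 0.
All branches of the tableau close; one closing branch shown above.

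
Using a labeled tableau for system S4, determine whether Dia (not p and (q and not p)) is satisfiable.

1. Dia (not p and (q and not p)), 0
2. not p and (q and not p), 1
3. not p, 1
4. q and not p, 1
5. q, 1
Accessibility: 0R0, 0R1, 1R1

Satisfiable (open branch found)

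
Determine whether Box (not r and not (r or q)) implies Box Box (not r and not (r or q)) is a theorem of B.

Tableau for the negation not (Box (not r and not (r or q)) implies Box Box (not r and not (r or q))):
1. not (Box (not r and not (r or q)) implies Box Box (not r and not (r or q))), u
2. Box (not r and not (r or q)), u
3. not Box Box (not r and not (r or q)), u
4. not r and not (r or q), u
5. not r, u
6. not (r or q), u
7. not q, u
8. not Box (not r and not (r or q)), v
9. not r and not (r or q), v
10. not r, v
11. not (r or q), v
12. not q, v
13. not (not r and not (r or q)), w
14. r or q, w
15. q, w
Accessibility: uRu, uRv, vRu, vRv, vRw, wRv, wRw
The negation has an open branch (countermodel exists).

No, not valid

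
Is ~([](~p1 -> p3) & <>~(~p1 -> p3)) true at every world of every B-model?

Tableau for the negation [](~p1 -> p3) & <>~(~p1 -> p3):
1. [](~p1 -> p3) & <>~(~p1 -> p3), w0
2. [](~p1 -> p3), w0
3. <>~(~p1 -> p3), w0
4. ~p1 -> p3, w0
5. p3, w0
6. ~(~p1 -> p3), w1
7. ~p1, w1
8. ~p3, w1
9. ~p1 -> p3, w1
10. p3, w1
Accessibility: w0Rw0, w0Rw1, w1Rw0, w1Rw1
Branch closes: p3 and ~p3 both at w1.
All branches of the negation close; one closing branch shown above.

Valid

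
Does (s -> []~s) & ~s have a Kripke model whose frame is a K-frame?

1. (s -> []~s) & ~s, w0
2. s -> []~s, w0
3. ~s, w0
4. []~s, w0

Satisfiable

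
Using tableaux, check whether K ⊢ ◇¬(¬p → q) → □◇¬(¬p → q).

Invalid (countermodel exists)

Tableau for the negation ¬(◇¬(¬p → q) → □◇¬(¬p → q)):
1. ¬(◇¬(¬p → q) → □◇¬(¬p → q)), u
2. ◇¬(¬p → q), u
3. ¬□◇¬(¬p → q), u
4. ¬(¬p → q), v
5. ¬p, v
6. ¬q, v
7. ¬◇¬(¬p → q), w
Accessibility: uRv, uRw
The negation has an open branch (countermodel exists).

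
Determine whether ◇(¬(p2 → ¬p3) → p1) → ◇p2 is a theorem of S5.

No, not valid

Tableau for the negation ¬(◇(¬(p2 → ¬p3) → p1) → ◇p2):
1. ¬(◇(¬(p2 → ¬p3) → p1) → ◇p2), u
2. ◇(¬(p2 → ¬p3) → p1), u
3. ¬◇p2, u
4. ¬p2, u
5. ¬(p2 → ¬p3) → p1, v
6. ¬p2, v
7. p1, v
Accessibility: uRu, uRv, vRu, vRv
The negation has an open branch (countermodel exists).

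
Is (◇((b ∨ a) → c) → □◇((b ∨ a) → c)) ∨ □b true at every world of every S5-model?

Tableau for the negation ¬((◇((b ∨ a) → c) → □◇((b ∨ a) → c)) ∨ □b):
1. ¬((◇((b ∨ a) → c) → □◇((b ∨ a) → c)) ∨ □b), u
2. ¬(◇((b ∨ a) → c) → □◇((b ∨ a) → c)), u   [¬∨-rule on 1]
3. ¬□b, u   [¬∨-rule on 1]
4. ◇((b ∨ a) → c), u   [¬→-rule on 2]
5. ¬□◇((b ∨ a) → c), u   [¬→-rule on 2]
6. ¬b, v   [¬□-rule on 3: fresh world v, uRv]
7. (b ∨ a) → c, w   [◇-rule on 4: fresh world w, uRw]
8. ¬(b ∨ a), w   [→-rule on 7 (branches; this branch)]
9. ¬b, w   [¬∨-rule on 8]
10. ¬a, w   [¬∨-rule on 8]
11. ¬◇((b ∨ a) → c), x   [¬□-rule on 5: fresh world x, uRx]
12. ¬((b ∨ a) → c), u   [¬◇-rule on 11 via xRu]
13. b ∨ a, u   [¬→-rule on 12]
14. ¬c, u   [¬→-rule on 12]
15. ¬((b ∨ a) → c), v   [¬◇-rule on 11 via xRv]
16. b ∨ a, v   [¬→-rule on 15]
17. ¬c, v   [¬→-rule on 15]
18. ¬((b ∨ a) → c), w   [¬◇-rule on 11 via xRw]
19. b ∨ a, w   [¬→-rule on 18]
20. ¬c, w   [¬→-rule on 18]
21. ¬((b ∨ a) → c), x   [¬◇-rule on 11 via xRx]
22. b ∨ a, x   [¬→-rule on 21]
23. ¬c, x   [¬→-rule on 21]
24. a, u   [∨-rule on 13 (branches; this branch)]
25. a, v   [∨-rule on 16 (branches; this branch)]
26. a, w   [∨-rule on 19 (branches; this branch)]
Accessibility: uRu, uRv, uRw, uRx, vRu, vRv, vRw, vRx, wRu, wRv, wRw, wRx, xRu, xRv, xRw, xRx
Branch closes: a and ¬a both at w.
Every branch of the negation's tableau closes; the branch above is one of them.

Yes, valid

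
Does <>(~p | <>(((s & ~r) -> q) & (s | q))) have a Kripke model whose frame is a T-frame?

1. <>(~p | <>(((s & ~r) -> q) & (s | q))), w0
2. ~p | <>(((s & ~r) -> q) & (s | q)), w1   [<>-rule on 1: fresh world w1, w0Rw1]
3. <>(((s & ~r) -> q) & (s | q)), w1   [|-rule on 2 (branches; this branch)]
4. ((s & ~r) -> q) & (s | q), w2   [<>-rule on 3: fresh world w2, w1Rw2]
5. (s & ~r) -> q, w2   [&-rule on 4]
6. s | q, w2   [&-rule on 4]
7. q, w2   [->-rule on 5 (branches; this branch)]
Accessibility: w0Rw0, w0Rw1, w1Rw1, w1Rw2, w2Rw2

Yes, satisfiable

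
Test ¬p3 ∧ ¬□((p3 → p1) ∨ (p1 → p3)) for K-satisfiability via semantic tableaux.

1. ¬p3 ∧ ¬□((p3 → p1) ∨ (p1 → p3)), 0
2. ¬p3, 0
3. ¬□((p3 → p1) ∨ (p1 → p3)), 0
4. ¬((p3 → p1) ∨ (p1 → p3)), 1
5. ¬(p3 → p1), 1
6. ¬(p1 → p3), 1
7. p3, 1
8. ¬p1, 1
9. p1, 1
10. ¬p3, 1
Accessibility: 0R1
Branch closes: p1 and ¬p1 both at 1.
Every branch closes; the branch above is one of them.

No, unsatisfiable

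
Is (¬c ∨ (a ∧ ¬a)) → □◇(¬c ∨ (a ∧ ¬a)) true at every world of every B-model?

Tableau for the negation ¬((¬c ∨ (a ∧ ¬a)) → □◇(¬c ∨ (a ∧ ¬a))):
1. ¬((¬c ∨ (a ∧ ¬a)) → □◇(¬c ∨ (a ∧ ¬a))), u
2. ¬c ∨ (a ∧ ¬a), u   [¬→-rule on 1]
3. ¬□◇(¬c ∨ (a ∧ ¬a)), u   [¬→-rule on 1]
4. ¬c, u   [∨-rule on 2 (branches; this branch)]
5. ¬◇(¬c ∨ (a ∧ ¬a)), v   [¬□-rule on 3: fresh world v, uRv]
6. ¬(¬c ∨ (a ∧ ¬a)), u   [¬◇-rule on 5 via vRu]
7. c, u   [¬∨-rule on 6]
8. ¬(a ∧ ¬a), u   [¬∨-rule on 6]
Accessibility: uRu, uRv, vRu, vRv
Branch closes: c and ¬c both at u.
Every branch of the negation's tableau closes; the branch above is one of them.

Yes, valid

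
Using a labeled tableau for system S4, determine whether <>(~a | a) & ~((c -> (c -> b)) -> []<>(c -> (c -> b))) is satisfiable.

Satisfiable (open branch found)

1. <>(~a | a) & ~((c -> (c -> b)) -> []<>(c -> (c -> b))), u
2. <>(~a | a), u   [&-rule on 1]
3. ~((c -> (c -> b)) -> []<>(c -> (c -> b))), u   [&-rule on 1]
4. c -> (c -> b), u   [~->-rule on 3]
5. ~[]<>(c -> (c -> b)), u   [~->-rule on 3]
6. c -> b, u   [->-rule on 4 (branches; this branch)]
7. b, u   [->-rule on 6 (branches; this branch)]
8. ~a | a, v   [<>-rule on 2: fresh world v, uRv]
9. a, v   [|-rule on 8 (branches; this branch)]
10. ~<>(c -> (c -> b)), w   [~[]-rule on 5: fresh world w, uRw]
11. ~(c -> (c -> b)), w   [~<>-rule on 10 via wRw]
12. c, w   [~->-rule on 11]
13. ~(c -> b), w   [~->-rule on 11]
14. ~b, w   [~->-rule on 13]
Accessibility: uRu, uRv, uRw, vRv, wRw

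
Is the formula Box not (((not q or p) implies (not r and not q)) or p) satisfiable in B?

Satisfiable (open branch found)

1. Box not (((not q or p) implies (not r and not q)) or p), 0
2. not (((not q or p) implies (not r and not q)) or p), 0
3. not ((not q or p) implies (not r and not q)), 0
4. not p, 0
5. not q or p, 0
6. not (not r and not q), 0
7. not q, 0
8. r, 0
Accessibility: 0R0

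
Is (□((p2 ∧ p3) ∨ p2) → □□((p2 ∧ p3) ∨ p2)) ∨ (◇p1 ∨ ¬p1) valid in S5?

Tableau for the negation ¬((□((p2 ∧ p3) ∨ p2) → □□((p2 ∧ p3) ∨ p2)) ∨ (◇p1 ∨ ¬p1)):
1. ¬((□((p2 ∧ p3) ∨ p2) → □□((p2 ∧ p3) ∨ p2)) ∨ (◇p1 ∨ ¬p1)), u
2. ¬(□((p2 ∧ p3) ∨ p2) → □□((p2 ∧ p3) ∨ p2)), u
3. ¬(◇p1 ∨ ¬p1), u
4. □((p2 ∧ p3) ∨ p2), u
5. ¬□□((p2 ∧ p3) ∨ p2), u
6. ¬◇p1, u
7. p1, u
8. (p2 ∧ p3) ∨ p2, u
9. ¬p1, u
Accessibility: uRu
Branch closes: p1 and ¬p1 both at u.
Every branch of the negation's tableau closes; the branch above is one of them.

Valid in S5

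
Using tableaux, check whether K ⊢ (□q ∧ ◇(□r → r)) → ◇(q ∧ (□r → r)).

Yes, valid

Tableau for the negation ¬((□q ∧ ◇(□r → r)) → ◇(q ∧ (□r → r))):
1. ¬((□q ∧ ◇(□r → r)) → ◇(q ∧ (□r → r))), 0
2. □q ∧ ◇(□r → r), 0
3. ¬◇(q ∧ (□r → r)), 0
4. □q, 0
5. ◇(□r → r), 0
6. □r → r, 1
7. ¬(q ∧ (□r → r)), 1
8. q, 1
9. ¬□r, 1
10. ¬(□r → r), 1
11. □r, 1
12. ¬r, 1
13. ¬r, 2
14. r, 2
Accessibility: 0R1, 1R2
Branch closes: r and ¬r both at 2.
All branches of the negation close; one closing branch shown above.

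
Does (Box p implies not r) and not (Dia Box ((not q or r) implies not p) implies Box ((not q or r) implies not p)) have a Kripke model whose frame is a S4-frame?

Satisfiable

1. (Box p implies not r) and not (Dia Box ((not q or r) implies not p) implies Box ((not q or r) implies not p)), w0
2. Box p implies not r, w0
3. not (Dia Box ((not q or r) implies not p) implies Box ((not q or r) implies not p)), w0
4. Dia Box ((not q or r) implies not p), w0
5. not Box ((not q or r) implies not p), w0
6. not r, w0
7. Box ((not q or r) implies not p), w1
8. (not q or r) implies not p, w1
9. not p, w1
10. not ((not q or r) implies not p), w2
11. not q or r, w2
12. p, w2
13. r, w2
Accessibility: w0Rw0, w0Rw1, w0Rw2, w1Rw1, w2Rw2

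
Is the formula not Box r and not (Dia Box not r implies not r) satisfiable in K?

1. not Box r and not (Dia Box not r implies not r), w0
2. not Box r, w0   [and-rule on 1]
3. not (Dia Box not r implies not r), w0   [and-rule on 1]
4. Dia Box not r, w0   [neg-implies-rule on 3]
5. r, w0   [neg-implies-rule on 3]
6. not r, w1   [neg-Box-rule on 2: fresh world w1, w0Rw1]
7. Box not r, w2   [Dia-rule on 4: fresh world w2, w0Rw2]
Accessibility: w0Rw1, w0Rw2

Satisfiable (open branch found)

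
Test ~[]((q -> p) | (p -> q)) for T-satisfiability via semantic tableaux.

1. ~[]((q -> p) | (p -> q)), u
2. ~((q -> p) | (p -> q)), v
3. ~(q -> p), v
4. ~(p -> q), v
5. q, v
6. ~p, v
7. p, v
8. ~q, v
Accessibility: uRu, uRv, vRv
Branch closes: p and ~p both at v.
(One branch shown.) All branches close.

Unsatisfiable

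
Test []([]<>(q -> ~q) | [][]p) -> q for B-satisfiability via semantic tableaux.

1. []([]<>(q -> ~q) | [][]p) -> q, u
2. q, u
Accessibility: uRu

Satisfiable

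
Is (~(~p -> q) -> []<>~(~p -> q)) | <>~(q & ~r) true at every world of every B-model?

Valid in B

Tableau for the negation ~((~(~p -> q) -> []<>~(~p -> q)) | <>~(q & ~r)):
1. ~((~(~p -> q) -> []<>~(~p -> q)) | <>~(q & ~r)), 0
2. ~(~(~p -> q) -> []<>~(~p -> q)), 0
3. ~<>~(q & ~r), 0
4. ~(~p -> q), 0
5. ~[]<>~(~p -> q), 0
6. ~p, 0
7. ~q, 0
8. q & ~r, 0
9. q, 0
10. ~r, 0
Accessibility: 0R0
Branch closes: q and ~q both at 0.
Every branch of the negation's tableau closes; the branch above is one of them.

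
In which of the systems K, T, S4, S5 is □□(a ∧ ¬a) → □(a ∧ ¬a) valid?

T-tableau for the negation ¬(□□(a ∧ ¬a) → □(a ∧ ¬a)):
1. ¬(□□(a ∧ ¬a) → □(a ∧ ¬a)), w0
2. □□(a ∧ ¬a), w0
3. ¬□(a ∧ ¬a), w0
4. □(a ∧ ¬a), w0
5. a ∧ ¬a, w0
6. a, w0
7. ¬a, w0
Accessibility: w0Rw0
Branch closes: a and ¬a both at w0.
Every branch closes (one shown): valid in T, hence also in S4, S5 (every theorem of T is a theorem of S4 and S5).
K-tableau for the negation ¬(□□(a ∧ ¬a) → □(a ∧ ¬a)):
1. ¬(□□(a ∧ ¬a) → □(a ∧ ¬a)), w0
2. □□(a ∧ ¬a), w0
3. ¬□(a ∧ ¬a), w0
4. ¬(a ∧ ¬a), w1
5. □(a ∧ ¬a), w1
6. a, w1
Accessibility: w0Rw1
Complete open branch: countermodel on a K-frame, so not valid in K.

T, S4, S5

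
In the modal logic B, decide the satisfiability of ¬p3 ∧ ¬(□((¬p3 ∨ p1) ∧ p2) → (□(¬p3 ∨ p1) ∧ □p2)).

No, unsatisfiable

1. ¬p3 ∧ ¬(□((¬p3 ∨ p1) ∧ p2) → (□(¬p3 ∨ p1) ∧ □p2)), w0
2. ¬p3, w0   [∧-rule on 1]
3. ¬(□((¬p3 ∨ p1) ∧ p2) → (□(¬p3 ∨ p1) ∧ □p2)), w0   [∧-rule on 1]
4. □((¬p3 ∨ p1) ∧ p2), w0   [¬→-rule on 3]
5. ¬(□(¬p3 ∨ p1) ∧ □p2), w0   [¬→-rule on 3]
6. (¬p3 ∨ p1) ∧ p2, w0   [□-rule on 4 via w0Rw0]
7. ¬p3 ∨ p1, w0   [∧-rule on 6]
8. p2, w0   [∧-rule on 6]
9. ¬□(¬p3 ∨ p1), w0   [¬∧-rule on 5 (branches; this branch)]
10. p1, w0   [∨-rule on 7 (branches; this branch)]
11. ¬(¬p3 ∨ p1), w1   [¬□-rule on 9: fresh world w1, w0Rw1]
12. p3, w1   [¬∨-rule on 11]
13. ¬p1, w1   [¬∨-rule on 11]
14. (¬p3 ∨ p1) ∧ p2, w1   [□-rule on 4 via w0Rw1]
15. ¬p3 ∨ p1, w1   [∧-rule on 14]
16. p2, w1   [∧-rule on 14]
17. p1, w1   [∨-rule on 15 (branches; this branch)]
Accessibility: w0Rw0, w0Rw1, w1Rw0, w1Rw1
Branch closes: p1 and ¬p1 both at w1.
Every branch closes; the branch above is one of them.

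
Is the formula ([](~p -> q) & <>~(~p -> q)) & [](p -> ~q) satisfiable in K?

1. ([](~p -> q) & <>~(~p -> q)) & [](p -> ~q), 0
2. [](~p -> q) & <>~(~p -> q), 0
3. [](p -> ~q), 0
4. [](~p -> q), 0
5. <>~(~p -> q), 0
6. ~(~p -> q), 1
7. ~p, 1
8. ~q, 1
9. p -> ~q, 1
10. ~p -> q, 1
11. q, 1
Accessibility: 0R1
Branch closes: q and ~q both at 1.
Every branch closes; the branch above is one of them.

Unsatisfiable (every branch closes)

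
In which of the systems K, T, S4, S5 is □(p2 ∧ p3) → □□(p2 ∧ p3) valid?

S4, S5

S4-tableau for the negation ¬(□(p2 ∧ p3) → □□(p2 ∧ p3)):
1. ¬(□(p2 ∧ p3) → □□(p2 ∧ p3)), 0
2. □(p2 ∧ p3), 0
3. ¬□□(p2 ∧ p3), 0
4. p2 ∧ p3, 0
5. p2, 0
6. p3, 0
7. ¬□(p2 ∧ p3), 1
8. p2 ∧ p3, 1
9. p2, 1
10. p3, 1
11. ¬(p2 ∧ p3), 2
12. p2 ∧ p3, 2
13. p2, 2
14. p3, 2
15. ¬p3, 2
Accessibility: 0R0, 0R1, 0R2, 1R1, 1R2, 2R2
Branch closes: p3 and ¬p3 both at 2.
Every branch closes (one shown): valid in S4, hence also in S5 (every theorem of S4 is a theorem of S5).
T-tableau for the negation ¬(□(p2 ∧ p3) → □□(p2 ∧ p3)):
1. ¬(□(p2 ∧ p3) → □□(p2 ∧ p3)), 0
2. □(p2 ∧ p3), 0
3. ¬□□(p2 ∧ p3), 0
4. p2 ∧ p3, 0
5. p2, 0
6. p3, 0
7. ¬□(p2 ∧ p3), 1
8. p2 ∧ p3, 1
9. p2, 1
10. p3, 1
11. ¬(p2 ∧ p3), 2
12. ¬p3, 2
Accessibility: 0R0, 0R1, 1R1, 1R2, 2R2
Complete open branch: countermodel on a T-frame, so not valid in T, nor in K (the same frame is also a K-frame).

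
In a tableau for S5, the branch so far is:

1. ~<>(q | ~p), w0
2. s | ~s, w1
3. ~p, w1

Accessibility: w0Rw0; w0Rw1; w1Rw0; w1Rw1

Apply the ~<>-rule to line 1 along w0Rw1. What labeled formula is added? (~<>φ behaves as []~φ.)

~(q | ~p), w1

~<>φ behaves as []~φ: propagate the negated body to each accessible world.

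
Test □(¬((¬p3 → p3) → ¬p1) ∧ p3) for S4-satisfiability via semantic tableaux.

Yes, satisfiable

1. □(¬((¬p3 → p3) → ¬p1) ∧ p3), 0
2. ¬((¬p3 → p3) → ¬p1) ∧ p3, 0
3. ¬((¬p3 → p3) → ¬p1), 0
4. p3, 0
5. ¬p3 → p3, 0
6. p1, 0
Accessibility: 0R0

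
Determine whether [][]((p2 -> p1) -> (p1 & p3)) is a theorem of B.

Invalid (countermodel exists)

Tableau for the negation ~[][]((p2 -> p1) -> (p1 & p3)):
1. ~[][]((p2 -> p1) -> (p1 & p3)), 0
2. ~[]((p2 -> p1) -> (p1 & p3)), 1
3. ~((p2 -> p1) -> (p1 & p3)), 2
4. p2 -> p1, 2
5. ~(p1 & p3), 2
6. p1, 2
7. ~p3, 2
Accessibility: 0R0, 0R1, 1R0, 1R1, 1R2, 2R1, 2R2
The negation has an open branch (countermodel exists).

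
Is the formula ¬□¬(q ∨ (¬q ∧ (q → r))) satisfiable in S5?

Yes, satisfiable

1. ¬□¬(q ∨ (¬q ∧ (q → r))), 0
2. q ∨ (¬q ∧ (q → r)), 1
3. ¬q ∧ (q → r), 1
4. ¬q, 1
5. q → r, 1
6. r, 1
Accessibility: 0R0, 0R1, 1R0, 1R1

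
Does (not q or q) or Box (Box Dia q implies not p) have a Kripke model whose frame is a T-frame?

1. (not q or q) or Box (Box Dia q implies not p), 0
2. Box (Box Dia q implies not p), 0
3. Box Dia q implies not p, 0
4. not p, 0
Accessibility: 0R0

Satisfiable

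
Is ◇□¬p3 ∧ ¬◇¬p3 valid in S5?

Tableau for the negation ¬(◇□¬p3 ∧ ¬◇¬p3):
1. ¬(◇□¬p3 ∧ ¬◇¬p3), u
2. ◇¬p3, u
3. ¬p3, v
Accessibility: uRu, uRv, vRu, vRv
The negation has an open branch (countermodel exists).

Invalid (countermodel exists)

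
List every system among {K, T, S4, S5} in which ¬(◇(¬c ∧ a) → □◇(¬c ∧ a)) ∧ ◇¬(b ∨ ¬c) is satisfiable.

S5-tableau for the formula:
1. ¬(◇(¬c ∧ a) → □◇(¬c ∧ a)) ∧ ◇¬(b ∨ ¬c), u
2. ¬(◇(¬c ∧ a) → □◇(¬c ∧ a)), u
3. ◇¬(b ∨ ¬c), u
4. ◇(¬c ∧ a), u
5. ¬□◇(¬c ∧ a), u
6. ¬(b ∨ ¬c), v
7. ¬b, v
8. c, v
9. ¬c ∧ a, w
10. ¬c, w
11. a, w
12. ¬◇(¬c ∧ a), x
13. ¬(¬c ∧ a), u
14. ¬(¬c ∧ a), v
15. ¬(¬c ∧ a), w
16. ¬(¬c ∧ a), x
17. ¬a, u
18. ¬a, v
19. ¬a, w
Accessibility: uRu, uRv, uRw, uRx, vRu, vRv, vRw, vRx, wRu, wRv, wRw, wRx, xRu, xRv, xRw, xRx
Branch closes: a and ¬a both at w.
Every branch closes (one shown): unsatisfiable in S5.
S4-tableau for the formula:
1. ¬(◇(¬c ∧ a) → □◇(¬c ∧ a)) ∧ ◇¬(b ∨ ¬c), u
2. ¬(◇(¬c ∧ a) → □◇(¬c ∧ a)), u
3. ◇¬(b ∨ ¬c), u
4. ◇(¬c ∧ a), u
5. ¬□◇(¬c ∧ a), u
6. ¬(b ∨ ¬c), v
7. ¬b, v
8. c, v
9. ¬c ∧ a, w
10. ¬c, w
11. a, w
12. ¬◇(¬c ∧ a), x
13. ¬(¬c ∧ a), x
14. ¬a, x
Accessibility: uRu, uRv, uRw, uRx, vRv, wRw, xRx
Complete open branch: satisfiable in S4, hence also in K, T (this S4-model is also a K-model and a T-model).

K, T, S4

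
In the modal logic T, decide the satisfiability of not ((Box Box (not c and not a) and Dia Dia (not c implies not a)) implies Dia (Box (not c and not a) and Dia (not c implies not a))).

1. not ((Box Box (not c and not a) and Dia Dia (not c implies not a)) implies Dia (Box (not c and not a) and Dia (not c implies not a))), u
2. Box Box (not c and not a) and Dia Dia (not c implies not a), u   [neg-implies-rule on 1]
3. not Dia (Box (not c and not a) and Dia (not c implies not a)), u   [neg-implies-rule on 1]
4. Box Box (not c and not a), u   [and-rule on 2]
5. Dia Dia (not c implies not a), u   [and-rule on 2]
6. not (Box (not c and not a) and Dia (not c implies not a)), u   [neg-Dia-rule on 3 via uRu]
7. Box (not c and not a), u   [Box-rule on 4 via uRu]
8. not c and not a, u   [Box-rule on 7 via uRu]
9. not c, u   [and-rule on 8]
10. not a, u   [and-rule on 8]
11. not Box (not c and not a), u   [neg-and-rule on 6 (branches; this branch)]
12. Dia (not c implies not a), v   [Dia-rule on 5: fresh world v, uRv]
13. not (Box (not c and not a) and Dia (not c implies not a)), v   [neg-Dia-rule on 3 via uRv]
14. Box (not c and not a), v   [Box-rule on 4 via uRv]
15. not c and not a, v   [Box-rule on 7 via uRv]
16. not c, v   [and-rule on 15]
17. not a, v   [and-rule on 15]
18. not Box (not c and not a), v   [neg-and-rule on 13 (branches; this branch)]
19. not (not c and not a), w   [neg-Box-rule on 11: fresh world w, uRw]
20. not (Box (not c and not a) and Dia (not c implies not a)), w   [neg-Dia-rule on 3 via uRw]
21. Box (not c and not a), w   [Box-rule on 4 via uRw]
22. not c and not a, w   [Box-rule on 7 via uRw]
23. not c, w   [and-rule on 22]
24. not a, w   [and-rule on 22]
25. a, w   [neg-and-rule on 19 (branches; this branch)]
Accessibility: uRu, uRv, uRw, vRv, wRw
Branch closes: a and not a both at w.
(One branch shown.) All branches close.

No, unsatisfiable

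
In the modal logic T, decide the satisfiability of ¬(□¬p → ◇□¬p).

Unsatisfiable

1. ¬(□¬p → ◇□¬p), w0
2. □¬p, w0   [¬→-rule on 1]
3. ¬◇□¬p, w0   [¬→-rule on 1]
4. ¬p, w0   [□-rule on 2 via w0Rw0]
5. ¬□¬p, w0   [¬◇-rule on 3 via w0Rw0]
6. p, w1   [¬□-rule on 5: fresh world w1, w0Rw1]
7. ¬p, w1   [□-rule on 2 via w0Rw1]
Accessibility: w0Rw0, w0Rw1, w1Rw1
Branch closes: p and ¬p both at w1.
Every branch closes; the branch above is one of them.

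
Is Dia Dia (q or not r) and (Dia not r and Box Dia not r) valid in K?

Tableau for the negation not (Dia Dia (q or not r) and (Dia not r and Box Dia not r)):
1. not (Dia Dia (q or not r) and (Dia not r and Box Dia not r)), 0
2. not (Dia not r and Box Dia not r), 0   [neg-and-rule on 1 (branches; this branch)]
3. not Box Dia not r, 0   [neg-and-rule on 2 (branches; this branch)]
4. not Dia not r, 1   [neg-Box-rule on 3: fresh world 1, 0R1]
Accessibility: 0R1
The negation has an open branch (countermodel exists).

Not valid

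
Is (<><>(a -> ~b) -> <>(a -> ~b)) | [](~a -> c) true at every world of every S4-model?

Tableau for the negation ~((<><>(a -> ~b) -> <>(a -> ~b)) | [](~a -> c)):
1. ~((<><>(a -> ~b) -> <>(a -> ~b)) | [](~a -> c)), u
2. ~(<><>(a -> ~b) -> <>(a -> ~b)), u
3. ~[](~a -> c), u
4. <><>(a -> ~b), u
5. ~<>(a -> ~b), u
6. ~(a -> ~b), u
7. a, u
8. b, u
9. ~(~a -> c), v
10. ~a, v
11. ~c, v
12. ~(a -> ~b), v
13. a, v
14. b, v
Accessibility: uRu, uRv, vRv
Branch closes: a and ~a both at v.
Every branch of the negation's tableau closes; the branch above is one of them.

Yes, valid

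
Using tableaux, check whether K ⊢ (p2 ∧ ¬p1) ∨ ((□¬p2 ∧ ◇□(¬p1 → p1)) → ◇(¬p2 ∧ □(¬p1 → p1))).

Tableau for the negation ¬((p2 ∧ ¬p1) ∨ ((□¬p2 ∧ ◇□(¬p1 → p1)) → ◇(¬p2 ∧ □(¬p1 → p1)))):
1. ¬((p2 ∧ ¬p1) ∨ ((□¬p2 ∧ ◇□(¬p1 → p1)) → ◇(¬p2 ∧ □(¬p1 → p1)))), w0
2. ¬(p2 ∧ ¬p1), w0
3. ¬((□¬p2 ∧ ◇□(¬p1 → p1)) → ◇(¬p2 ∧ □(¬p1 → p1))), w0
4. □¬p2 ∧ ◇□(¬p1 → p1), w0
5. ¬◇(¬p2 ∧ □(¬p1 → p1)), w0
6. □¬p2, w0
7. ◇□(¬p1 → p1), w0
8. p1, w0
9. □(¬p1 → p1), w1
10. ¬(¬p2 ∧ □(¬p1 → p1)), w1
11. ¬p2, w1
12. ¬□(¬p1 → p1), w1
13. ¬(¬p1 → p1), w2
14. ¬p1, w2
15. ¬p1 → p1, w2
16. p1, w2
Accessibility: w0Rw1, w1Rw2
Branch closes: p1 and ¬p1 both at w2.
All branches of the negation close; one closing branch shown above.

Yes, valid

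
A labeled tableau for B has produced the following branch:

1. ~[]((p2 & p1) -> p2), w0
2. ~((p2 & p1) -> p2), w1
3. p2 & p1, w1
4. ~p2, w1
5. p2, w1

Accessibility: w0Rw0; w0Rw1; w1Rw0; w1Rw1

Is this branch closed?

Closed

Both p2 and ~p2 appear at w1.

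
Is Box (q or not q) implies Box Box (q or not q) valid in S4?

Tableau for the negation not (Box (q or not q) implies Box Box (q or not q)):
1. not (Box (q or not q) implies Box Box (q or not q)), u
2. Box (q or not q), u
3. not Box Box (q or not q), u
4. q or not q, u
5. not q, u
6. not Box (q or not q), v
7. q or not q, v
8. not q, v
9. not (q or not q), w
10. not q, w
11. q, w
Accessibility: uRu, uRv, uRw, vRv, vRw, wRw
Branch closes: q and not q both at w.
All branches of the negation close; one closing branch shown above.

Valid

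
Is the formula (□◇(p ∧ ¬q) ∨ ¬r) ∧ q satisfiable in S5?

1. (□◇(p ∧ ¬q) ∨ ¬r) ∧ q, 0
2. □◇(p ∧ ¬q) ∨ ¬r, 0   [∧-rule on 1]
3. q, 0   [∧-rule on 1]
4. ¬r, 0   [∨-rule on 2 (branches; this branch)]
Accessibility: 0R0

Yes, satisfiable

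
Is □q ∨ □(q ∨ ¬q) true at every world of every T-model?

Tableau for the negation ¬(□q ∨ □(q ∨ ¬q)):
1. ¬(□q ∨ □(q ∨ ¬q)), u
2. ¬□q, u
3. ¬□(q ∨ ¬q), u
4. ¬q, v
5. ¬(q ∨ ¬q), w
6. ¬q, w
7. q, w
Accessibility: uRu, uRv, uRw, vRv, wRw
Branch closes: q and ¬q both at w.
All branches of the negation close; one closing branch shown above.

Yes, valid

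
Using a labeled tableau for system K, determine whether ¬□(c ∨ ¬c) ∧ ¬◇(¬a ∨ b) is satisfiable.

No, unsatisfiable

1. ¬□(c ∨ ¬c) ∧ ¬◇(¬a ∨ b), 0
2. ¬□(c ∨ ¬c), 0   [∧-rule on 1]
3. ¬◇(¬a ∨ b), 0   [∧-rule on 1]
4. ¬(c ∨ ¬c), 1   [¬□-rule on 2: fresh world 1, 0R1]
5. ¬c, 1   [¬∨-rule on 4]
6. c, 1   [¬∨-rule on 4]
Accessibility: 0R1
Branch closes: c and ¬c both at 1.
(One branch shown.) All branches close.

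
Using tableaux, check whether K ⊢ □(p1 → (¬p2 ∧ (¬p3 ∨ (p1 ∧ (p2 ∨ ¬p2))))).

Tableau for the negation ¬□(p1 → (¬p2 ∧ (¬p3 ∨ (p1 ∧ (p2 ∨ ¬p2))))):
1. ¬□(p1 → (¬p2 ∧ (¬p3 ∨ (p1 ∧ (p2 ∨ ¬p2))))), w0
2. ¬(p1 → (¬p2 ∧ (¬p3 ∨ (p1 ∧ (p2 ∨ ¬p2))))), w1
3. p1, w1
4. ¬(¬p2 ∧ (¬p3 ∨ (p1 ∧ (p2 ∨ ¬p2)))), w1
5. p2, w1
Accessibility: w0Rw1
The negation has an open branch (countermodel exists).

Invalid (countermodel exists)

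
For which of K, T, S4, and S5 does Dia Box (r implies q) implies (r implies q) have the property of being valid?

S5

S4-tableau for the negation not (Dia Box (r implies q) implies (r implies q)):
1. not (Dia Box (r implies q) implies (r implies q)), w0
2. Dia Box (r implies q), w0
3. not (r implies q), w0
4. r, w0
5. not q, w0
6. Box (r implies q), w1
7. r implies q, w1
8. q, w1
Accessibility: w0Rw0, w0Rw1, w1Rw1
Complete open branch: countermodel on an S4-frame, so not valid in S4, nor in K, T (the same frame is also a K-frame and a T-frame).
S5-tableau for the negation not (Dia Box (r implies q) implies (r implies q)):
1. not (Dia Box (r implies q) implies (r implies q)), w0
2. Dia Box (r implies q), w0
3. not (r implies q), w0
4. r, w0
5. not q, w0
6. Box (r implies q), w1
7. r implies q, w0
8. r implies q, w1
9. q, w0
Accessibility: w0Rw0, w0Rw1, w1Rw0, w1Rw1
Branch closes: q and not q both at w0.
Every branch closes (one shown): valid in S5.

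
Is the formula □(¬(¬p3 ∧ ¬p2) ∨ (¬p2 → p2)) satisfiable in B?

1. □(¬(¬p3 ∧ ¬p2) ∨ (¬p2 → p2)), 0
2. ¬(¬p3 ∧ ¬p2) ∨ (¬p2 → p2), 0   [□-rule on 1 via 0R0]
3. ¬p2 → p2, 0   [∨-rule on 2 (branches; this branch)]
4. p2, 0   [→-rule on 3 (branches; this branch)]
Accessibility: 0R0

Yes, satisfiable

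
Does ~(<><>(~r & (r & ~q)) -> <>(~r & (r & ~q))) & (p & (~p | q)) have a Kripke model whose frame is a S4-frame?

Unsatisfiable (every branch closes)

1. ~(<><>(~r & (r & ~q)) -> <>(~r & (r & ~q))) & (p & (~p | q)), 0
2. ~(<><>(~r & (r & ~q)) -> <>(~r & (r & ~q))), 0
3. p & (~p | q), 0
4. <><>(~r & (r & ~q)), 0
5. ~<>(~r & (r & ~q)), 0
6. p, 0
7. ~p | q, 0
8. ~(~r & (r & ~q)), 0
9. q, 0
10. ~(r & ~q), 0
11. <>(~r & (r & ~q)), 1
12. ~(~r & (r & ~q)), 1
13. ~(r & ~q), 1
14. q, 1
15. ~r & (r & ~q), 2
16. ~r, 2
17. r & ~q, 2
18. r, 2
19. ~q, 2
Accessibility: 0R0, 0R1, 0R2, 1R1, 1R2, 2R2
Branch closes: r and ~r both at 2.
(One branch shown.) All branches close.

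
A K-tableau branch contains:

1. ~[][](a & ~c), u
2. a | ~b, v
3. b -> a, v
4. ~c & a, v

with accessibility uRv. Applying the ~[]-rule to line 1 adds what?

a fresh world w with uRw, and ~[](a & ~c) at w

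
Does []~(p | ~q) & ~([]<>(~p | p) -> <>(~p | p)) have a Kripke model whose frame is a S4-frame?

1. []~(p | ~q) & ~([]<>(~p | p) -> <>(~p | p)), 0
2. []~(p | ~q), 0   [&-rule on 1]
3. ~([]<>(~p | p) -> <>(~p | p)), 0   [&-rule on 1]
4. []<>(~p | p), 0   [~->-rule on 3]
5. ~<>(~p | p), 0   [~->-rule on 3]
6. ~(p | ~q), 0   [[]-rule on 2 via 0R0]
7. ~p, 0   [~|-rule on 6]
8. q, 0   [~|-rule on 6]
9. <>(~p | p), 0   [[]-rule on 4 via 0R0]
10. ~(~p | p), 0   [~<>-rule on 5 via 0R0]
11. p, 0   [~|-rule on 10]
Accessibility: 0R0
Branch closes: p and ~p both at 0.
Every branch closes; the branch above is one of them.

Unsatisfiable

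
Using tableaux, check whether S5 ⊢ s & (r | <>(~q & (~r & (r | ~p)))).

No, not valid

Tableau for the negation ~(s & (r | <>(~q & (~r & (r | ~p))))):
1. ~(s & (r | <>(~q & (~r & (r | ~p))))), 0
2. ~(r | <>(~q & (~r & (r | ~p)))), 0
3. ~r, 0
4. ~<>(~q & (~r & (r | ~p))), 0
5. ~(~q & (~r & (r | ~p))), 0
6. ~(~r & (r | ~p)), 0
7. ~(r | ~p), 0
8. p, 0
Accessibility: 0R0
The negation has an open branch (countermodel exists).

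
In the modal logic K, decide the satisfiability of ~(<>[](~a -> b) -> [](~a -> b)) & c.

Satisfiable (open branch found)

1. ~(<>[](~a -> b) -> [](~a -> b)) & c, w0
2. ~(<>[](~a -> b) -> [](~a -> b)), w0
3. c, w0
4. <>[](~a -> b), w0
5. ~[](~a -> b), w0
6. [](~a -> b), w1
7. ~(~a -> b), w2
8. ~a, w2
9. ~b, w2
Accessibility: w0Rw1, w0Rw2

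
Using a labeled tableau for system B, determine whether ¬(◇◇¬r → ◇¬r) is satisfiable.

Yes, satisfiable

1. ¬(◇◇¬r → ◇¬r), 0
2. ◇◇¬r, 0   [¬→-rule on 1]
3. ¬◇¬r, 0   [¬→-rule on 1]
4. r, 0   [¬◇-rule on 3 via 0R0]
5. ◇¬r, 1   [◇-rule on 2: fresh world 1, 0R1]
6. r, 1   [¬◇-rule on 3 via 0R1]
7. ¬r, 2   [◇-rule on 5: fresh world 2, 1R2]
Accessibility: 0R0, 0R1, 1R0, 1R1, 1R2, 2R1, 2R2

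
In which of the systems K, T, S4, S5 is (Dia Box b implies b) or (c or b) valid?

S5-tableau for the negation not ((Dia Box b implies b) or (c or b)):
1. not ((Dia Box b implies b) or (c or b)), w0
2. not (Dia Box b implies b), w0
3. not (c or b), w0
4. Dia Box b, w0
5. not b, w0
6. not c, w0
7. Box b, w1
8. b, w0
Accessibility: w0Rw0, w0Rw1, w1Rw0, w1Rw1
Branch closes: b and not b both at w0.
Every branch closes (one shown): valid in S5.
S4-tableau for the negation not ((Dia Box b implies b) or (c or b)):
1. not ((Dia Box b implies b) or (c or b)), w0
2. not (Dia Box b implies b), w0
3. not (c or b), w0
4. Dia Box b, w0
5. not b, w0
6. not c, w0
7. Box b, w1
8. b, w1
Accessibility: w0Rw0, w0Rw1, w1Rw1
Complete open branch: countermodel on an S4-frame, so not valid in S4, nor in K, T (the same frame is also a K-frame and a T-frame).

S5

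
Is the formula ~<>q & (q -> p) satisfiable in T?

Satisfiable (open branch found)

1. ~<>q & (q -> p), u
2. ~<>q, u   [&-rule on 1]
3. q -> p, u   [&-rule on 1]
4. ~q, u   [~<>-rule on 2 via uRu]
5. p, u   [->-rule on 3 (branches; this branch)]
Accessibility: uRu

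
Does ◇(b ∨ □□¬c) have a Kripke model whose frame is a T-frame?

Satisfiable

1. ◇(b ∨ □□¬c), 0
2. b ∨ □□¬c, 1   [◇-rule on 1: fresh world 1, 0R1]
3. □□¬c, 1   [∨-rule on 2 (branches; this branch)]
4. □¬c, 1   [□-rule on 3 via 1R1]
5. ¬c, 1   [□-rule on 4 via 1R1]
Accessibility: 0R0, 0R1, 1R1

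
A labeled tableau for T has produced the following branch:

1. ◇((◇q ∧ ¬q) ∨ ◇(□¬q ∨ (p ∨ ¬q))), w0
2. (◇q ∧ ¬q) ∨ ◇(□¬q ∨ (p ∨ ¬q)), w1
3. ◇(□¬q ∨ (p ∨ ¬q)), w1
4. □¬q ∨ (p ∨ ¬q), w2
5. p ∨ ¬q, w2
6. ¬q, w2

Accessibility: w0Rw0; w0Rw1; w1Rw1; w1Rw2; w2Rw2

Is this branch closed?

There is no literal clash: for every atom and world, at most one sign appears.

Not closed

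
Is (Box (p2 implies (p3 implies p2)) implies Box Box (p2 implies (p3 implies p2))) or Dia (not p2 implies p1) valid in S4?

Valid in S4

Tableau for the negation not ((Box (p2 implies (p3 implies p2)) implies Box Box (p2 implies (p3 implies p2))) or Dia (not p2 implies p1)):
1. not ((Box (p2 implies (p3 implies p2)) implies Box Box (p2 implies (p3 implies p2))) or Dia (not p2 implies p1)), w0
2. not (Box (p2 implies (p3 implies p2)) implies Box Box (p2 implies (p3 implies p2))), w0
3. not Dia (not p2 implies p1), w0
4. Box (p2 implies (p3 implies p2)), w0
5. not Box Box (p2 implies (p3 implies p2)), w0
6. not (not p2 implies p1), w0
7. not p2, w0
8. not p1, w0
9. p2 implies (p3 implies p2), w0
10. p3 implies p2, w0
11. not p3, w0
12. not Box (p2 implies (p3 implies p2)), w1
13. not (not p2 implies p1), w1
14. not p2, w1
15. not p1, w1
16. p2 implies (p3 implies p2), w1
17. p3 implies p2, w1
18. not p3, w1
19. not (p2 implies (p3 implies p2)), w2
20. p2, w2
21. not (p3 implies p2), w2
22. p3, w2
23. not p2, w2
Accessibility: w0Rw0, w0Rw1, w0Rw2, w1Rw1, w1Rw2, w2Rw2
Branch closes: p2 and not p2 both at w2.
Every branch of the negation's tableau closes; the branch above is one of them.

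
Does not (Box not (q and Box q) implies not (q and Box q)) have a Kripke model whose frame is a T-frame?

1. not (Box not (q and Box q) implies not (q and Box q)), u
2. Box not (q and Box q), u
3. q and Box q, u
4. q, u
5. Box q, u
6. not (q and Box q), u
7. not Box q, u
8. not q, v
9. not (q and Box q), v
10. q, v
Accessibility: uRu, uRv, vRv
Branch closes: q and not q both at v.
All branches of the tableau close; one closing branch shown above.

Unsatisfiable (every branch closes)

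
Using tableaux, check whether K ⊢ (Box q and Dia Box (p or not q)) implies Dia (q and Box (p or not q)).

Tableau for the negation not ((Box q and Dia Box (p or not q)) implies Dia (q and Box (p or not q))):
1. not ((Box q and Dia Box (p or not q)) implies Dia (q and Box (p or not q))), u
2. Box q and Dia Box (p or not q), u
3. not Dia (q and Box (p or not q)), u
4. Box q, u
5. Dia Box (p or not q), u
6. Box (p or not q), v
7. not (q and Box (p or not q)), v
8. q, v
9. not Box (p or not q), v
10. not (p or not q), w
11. not p, w
12. q, w
13. p or not q, w
14. not q, w
Accessibility: uRv, vRw
Branch closes: q and not q both at w.
All branches of the negation close; one closing branch shown above.

Valid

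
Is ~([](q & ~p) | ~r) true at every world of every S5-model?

No, not valid

Tableau for the negation [](q & ~p) | ~r:
1. [](q & ~p) | ~r, w0
2. ~r, w0
Accessibility: w0Rw0
The negation has an open branch (countermodel exists).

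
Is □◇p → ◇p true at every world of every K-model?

Invalid (countermodel exists)

Tableau for the negation ¬(□◇p → ◇p):
1. ¬(□◇p → ◇p), u
2. □◇p, u
3. ¬◇p, u
The negation has an open branch (countermodel exists).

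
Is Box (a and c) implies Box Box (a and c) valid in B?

Tableau for the negation not (Box (a and c) implies Box Box (a and c)):
1. not (Box (a and c) implies Box Box (a and c)), w0
2. Box (a and c), w0
3. not Box Box (a and c), w0
4. a and c, w0
5. a, w0
6. c, w0
7. not Box (a and c), w1
8. a and c, w1
9. a, w1
10. c, w1
11. not (a and c), w2
12. not c, w2
Accessibility: w0Rw0, w0Rw1, w1Rw0, w1Rw1, w1Rw2, w2Rw1, w2Rw2
The negation has an open branch (countermodel exists).

Not valid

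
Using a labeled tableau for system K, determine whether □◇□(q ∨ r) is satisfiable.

Satisfiable

1. □◇□(q ∨ r), w0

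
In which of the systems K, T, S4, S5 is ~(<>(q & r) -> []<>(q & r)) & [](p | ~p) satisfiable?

S4-tableau for the formula:
1. ~(<>(q & r) -> []<>(q & r)) & [](p | ~p), u
2. ~(<>(q & r) -> []<>(q & r)), u   [&-rule on 1]
3. [](p | ~p), u   [&-rule on 1]
4. <>(q & r), u   [~->-rule on 2]
5. ~[]<>(q & r), u   [~->-rule on 2]
6. p | ~p, u   [[]-rule on 3 via uRu]
7. ~p, u   [|-rule on 6 (branches; this branch)]
8. q & r, v   [<>-rule on 4: fresh world v, uRv]
9. q, v   [&-rule on 8]
10. r, v   [&-rule on 8]
11. p | ~p, v   [[]-rule on 3 via uRv]
12. ~p, v   [|-rule on 11 (branches; this branch)]
13. ~<>(q & r), w   [~[]-rule on 5: fresh world w, uRw]
14. p | ~p, w   [[]-rule on 3 via uRw]
15. ~(q & r), w   [~<>-rule on 13 via wRw]
16. ~p, w   [|-rule on 14 (branches; this branch)]
17. ~r, w   [~&-rule on 15 (branches; this branch)]
Accessibility: uRu, uRv, uRw, vRv, wRw
Complete open branch: satisfiable in S4, hence also in K, T (this S4-model is also a K-model and a T-model).
S5-tableau for the formula:
1. ~(<>(q & r) -> []<>(q & r)) & [](p | ~p), u
2. ~(<>(q & r) -> []<>(q & r)), u   [&-rule on 1]
3. [](p | ~p), u   [&-rule on 1]
4. <>(q & r), u   [~->-rule on 2]
5. ~[]<>(q & r), u   [~->-rule on 2]
6. p | ~p, u   [[]-rule on 3 via uRu]
7. ~p, u   [|-rule on 6 (branches; this branch)]
8. q & r, v   [<>-rule on 4: fresh world v, uRv]
9. q, v   [&-rule on 8]
10. r, v   [&-rule on 8]
11. p | ~p, v   [[]-rule on 3 via uRv]
12. ~p, v   [|-rule on 11 (branches; this branch)]
13. ~<>(q & r), w   [~[]-rule on 5: fresh world w, uRw]
14. p | ~p, w   [[]-rule on 3 via uRw]
15. ~(q & r), u   [~<>-rule on 13 via wRu]
16. ~(q & r), v   [~<>-rule on 13 via wRv]
17. ~(q & r), w   [~<>-rule on 13 via wRw]
18. ~p, w   [|-rule on 14 (branches; this branch)]
19. ~r, u   [~&-rule on 15 (branches; this branch)]
20. ~r, v   [~&-rule on 16 (branches; this branch)]
Accessibility: uRu, uRv, uRw, vRu, vRv, vRw, wRu, wRv, wRw
Branch closes: r and ~r both at v.
Every branch closes (one shown): unsatisfiable in S5.

K, T, S4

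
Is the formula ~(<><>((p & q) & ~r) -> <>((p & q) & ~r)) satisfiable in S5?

No, unsatisfiable

1. ~(<><>((p & q) & ~r) -> <>((p & q) & ~r)), 0
2. <><>((p & q) & ~r), 0
3. ~<>((p & q) & ~r), 0
4. ~((p & q) & ~r), 0
5. ~(p & q), 0
6. ~q, 0
7. <>((p & q) & ~r), 1
8. ~((p & q) & ~r), 1
9. ~(p & q), 1
10. ~q, 1
11. (p & q) & ~r, 2
12. p & q, 2
13. ~r, 2
14. p, 2
15. q, 2
16. ~((p & q) & ~r), 2
17. ~(p & q), 2
18. ~q, 2
Accessibility: 0R0, 0R1, 0R2, 1R0, 1R1, 1R2, 2R0, 2R1, 2R2
Branch closes: q and ~q both at 2.
All branches of the tableau close; one closing branch shown above.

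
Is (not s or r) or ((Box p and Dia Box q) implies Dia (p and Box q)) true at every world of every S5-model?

Valid

Tableau for the negation not ((not s or r) or ((Box p and Dia Box q) implies Dia (p and Box q))):
1. not ((not s or r) or ((Box p and Dia Box q) implies Dia (p and Box q))), 0
2. not (not s or r), 0
3. not ((Box p and Dia Box q) implies Dia (p and Box q)), 0
4. s, 0
5. not r, 0
6. Box p and Dia Box q, 0
7. not Dia (p and Box q), 0
8. Box p, 0
9. Dia Box q, 0
10. not (p and Box q), 0
11. p, 0
12. not Box q, 0
13. Box q, 1
14. not (p and Box q), 1
15. p, 1
16. q, 0
17. q, 1
18. not Box q, 1
19. not q, 2
20. not (p and Box q), 2
21. p, 2
22. q, 2
Accessibility: 0R0, 0R1, 0R2, 1R0, 1R1, 1R2, 2R0, 2R1, 2R2
Branch closes: q and not q both at 2.
All branches of the negation close; one closing branch shown above.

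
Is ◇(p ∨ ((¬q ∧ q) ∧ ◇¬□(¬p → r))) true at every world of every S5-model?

Tableau for the negation ¬◇(p ∨ ((¬q ∧ q) ∧ ◇¬□(¬p → r))):
1. ¬◇(p ∨ ((¬q ∧ q) ∧ ◇¬□(¬p → r))), w0
2. ¬(p ∨ ((¬q ∧ q) ∧ ◇¬□(¬p → r))), w0
3. ¬p, w0
4. ¬((¬q ∧ q) ∧ ◇¬□(¬p → r)), w0
5. ¬◇¬□(¬p → r), w0
6. □(¬p → r), w0
7. ¬p → r, w0
8. r, w0
Accessibility: w0Rw0
The negation has an open branch (countermodel exists).

No, not valid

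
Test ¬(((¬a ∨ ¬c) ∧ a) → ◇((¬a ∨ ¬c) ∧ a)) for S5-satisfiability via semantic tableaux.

1. ¬(((¬a ∨ ¬c) ∧ a) → ◇((¬a ∨ ¬c) ∧ a)), 0
2. (¬a ∨ ¬c) ∧ a, 0
3. ¬◇((¬a ∨ ¬c) ∧ a), 0
4. ¬a ∨ ¬c, 0
5. a, 0
6. ¬((¬a ∨ ¬c) ∧ a), 0
7. ¬c, 0
8. ¬(¬a ∨ ¬c), 0
9. c, 0
Accessibility: 0R0
Branch closes: c and ¬c both at 0.
(One branch shown.) All branches close.

Unsatisfiable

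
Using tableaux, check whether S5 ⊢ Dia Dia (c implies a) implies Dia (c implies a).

Yes, valid

Tableau for the negation not (Dia Dia (c implies a) implies Dia (c implies a)):
1. not (Dia Dia (c implies a) implies Dia (c implies a)), u
2. Dia Dia (c implies a), u   [neg-implies-rule on 1]
3. not Dia (c implies a), u   [neg-implies-rule on 1]
4. not (c implies a), u   [neg-Dia-rule on 3 via uRu]
5. c, u   [neg-implies-rule on 4]
6. not a, u   [neg-implies-rule on 4]
7. Dia (c implies a), v   [Dia-rule on 2: fresh world v, uRv]
8. not (c implies a), v   [neg-Dia-rule on 3 via uRv]
9. c, v   [neg-implies-rule on 8]
10. not a, v   [neg-implies-rule on 8]
11. c implies a, w   [Dia-rule on 7: fresh world w, vRw]
12. not (c implies a), w   [neg-Dia-rule on 3 via uRw]
13. c, w   [neg-implies-rule on 12]
14. not a, w   [neg-implies-rule on 12]
15. a, w   [implies-rule on 11 (branches; this branch)]
Accessibility: uRu, uRv, uRw, vRu, vRv, vRw, wRu, wRv, wRw
Branch closes: a and not a both at w.
All branches of the negation close; one closing branch shown above.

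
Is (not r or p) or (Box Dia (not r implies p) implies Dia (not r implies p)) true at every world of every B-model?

Valid

Tableau for the negation not ((not r or p) or (Box Dia (not r implies p) implies Dia (not r implies p))):
1. not ((not r or p) or (Box Dia (not r implies p) implies Dia (not r implies p))), u
2. not (not r or p), u
3. not (Box Dia (not r implies p) implies Dia (not r implies p)), u
4. r, u
5. not p, u
6. Box Dia (not r implies p), u
7. not Dia (not r implies p), u
8. Dia (not r implies p), u
9. not (not r implies p), u
10. not r, u
Accessibility: uRu
Branch closes: r and not r both at u.
Every branch of the negation's tableau closes; the branch above is one of them.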